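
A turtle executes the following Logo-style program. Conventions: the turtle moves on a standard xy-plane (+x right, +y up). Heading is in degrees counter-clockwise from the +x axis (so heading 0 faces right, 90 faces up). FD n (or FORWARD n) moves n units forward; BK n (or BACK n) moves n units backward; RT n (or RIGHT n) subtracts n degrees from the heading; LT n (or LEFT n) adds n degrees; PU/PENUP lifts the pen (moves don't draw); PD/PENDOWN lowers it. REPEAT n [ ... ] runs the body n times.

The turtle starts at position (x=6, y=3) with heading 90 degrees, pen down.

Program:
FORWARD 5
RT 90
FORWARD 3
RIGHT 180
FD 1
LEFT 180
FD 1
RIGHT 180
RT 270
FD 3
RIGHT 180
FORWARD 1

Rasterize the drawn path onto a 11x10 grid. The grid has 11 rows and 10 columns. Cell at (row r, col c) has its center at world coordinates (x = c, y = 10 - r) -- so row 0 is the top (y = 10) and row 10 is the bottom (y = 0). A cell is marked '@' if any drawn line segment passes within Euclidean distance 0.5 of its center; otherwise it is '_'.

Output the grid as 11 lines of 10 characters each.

Answer: __________
__________
______@@@@
______@__@
______@__@
______@__@
______@___
______@___
__________
__________
__________

Derivation:
Segment 0: (6,3) -> (6,8)
Segment 1: (6,8) -> (9,8)
Segment 2: (9,8) -> (8,8)
Segment 3: (8,8) -> (9,8)
Segment 4: (9,8) -> (9,5)
Segment 5: (9,5) -> (9,6)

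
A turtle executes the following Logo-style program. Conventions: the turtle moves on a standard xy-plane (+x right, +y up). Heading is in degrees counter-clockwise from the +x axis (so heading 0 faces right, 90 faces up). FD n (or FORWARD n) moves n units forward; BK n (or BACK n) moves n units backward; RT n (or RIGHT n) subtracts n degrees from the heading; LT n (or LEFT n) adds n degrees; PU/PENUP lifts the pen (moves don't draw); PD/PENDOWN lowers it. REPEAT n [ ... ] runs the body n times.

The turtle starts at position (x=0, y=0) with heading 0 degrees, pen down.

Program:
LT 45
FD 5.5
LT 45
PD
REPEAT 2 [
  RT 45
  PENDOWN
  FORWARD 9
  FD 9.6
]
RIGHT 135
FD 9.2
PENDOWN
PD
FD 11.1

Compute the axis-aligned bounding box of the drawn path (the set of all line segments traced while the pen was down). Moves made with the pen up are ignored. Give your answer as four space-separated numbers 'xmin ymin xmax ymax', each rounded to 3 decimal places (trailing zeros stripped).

Executing turtle program step by step:
Start: pos=(0,0), heading=0, pen down
LT 45: heading 0 -> 45
FD 5.5: (0,0) -> (3.889,3.889) [heading=45, draw]
LT 45: heading 45 -> 90
PD: pen down
REPEAT 2 [
  -- iteration 1/2 --
  RT 45: heading 90 -> 45
  PD: pen down
  FD 9: (3.889,3.889) -> (10.253,10.253) [heading=45, draw]
  FD 9.6: (10.253,10.253) -> (17.041,17.041) [heading=45, draw]
  -- iteration 2/2 --
  RT 45: heading 45 -> 0
  PD: pen down
  FD 9: (17.041,17.041) -> (26.041,17.041) [heading=0, draw]
  FD 9.6: (26.041,17.041) -> (35.641,17.041) [heading=0, draw]
]
RT 135: heading 0 -> 225
FD 9.2: (35.641,17.041) -> (29.136,10.536) [heading=225, draw]
PD: pen down
PD: pen down
FD 11.1: (29.136,10.536) -> (21.287,2.687) [heading=225, draw]
Final: pos=(21.287,2.687), heading=225, 7 segment(s) drawn

Segment endpoints: x in {0, 3.889, 10.253, 17.041, 21.287, 26.041, 29.136, 35.641}, y in {0, 2.687, 3.889, 10.253, 10.536, 17.041}
xmin=0, ymin=0, xmax=35.641, ymax=17.041

Answer: 0 0 35.641 17.041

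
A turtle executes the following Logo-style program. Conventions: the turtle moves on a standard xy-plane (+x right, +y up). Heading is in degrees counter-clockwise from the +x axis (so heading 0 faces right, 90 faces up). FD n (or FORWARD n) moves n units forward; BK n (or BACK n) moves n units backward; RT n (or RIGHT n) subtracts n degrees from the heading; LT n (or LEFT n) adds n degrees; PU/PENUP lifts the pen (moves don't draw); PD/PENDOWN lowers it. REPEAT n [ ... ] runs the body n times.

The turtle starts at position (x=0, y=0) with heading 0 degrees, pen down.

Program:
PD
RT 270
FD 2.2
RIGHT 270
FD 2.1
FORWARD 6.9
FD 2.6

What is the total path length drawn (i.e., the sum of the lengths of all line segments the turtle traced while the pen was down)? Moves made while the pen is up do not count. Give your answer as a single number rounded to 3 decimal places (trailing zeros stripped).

Executing turtle program step by step:
Start: pos=(0,0), heading=0, pen down
PD: pen down
RT 270: heading 0 -> 90
FD 2.2: (0,0) -> (0,2.2) [heading=90, draw]
RT 270: heading 90 -> 180
FD 2.1: (0,2.2) -> (-2.1,2.2) [heading=180, draw]
FD 6.9: (-2.1,2.2) -> (-9,2.2) [heading=180, draw]
FD 2.6: (-9,2.2) -> (-11.6,2.2) [heading=180, draw]
Final: pos=(-11.6,2.2), heading=180, 4 segment(s) drawn

Segment lengths:
  seg 1: (0,0) -> (0,2.2), length = 2.2
  seg 2: (0,2.2) -> (-2.1,2.2), length = 2.1
  seg 3: (-2.1,2.2) -> (-9,2.2), length = 6.9
  seg 4: (-9,2.2) -> (-11.6,2.2), length = 2.6
Total = 13.8

Answer: 13.8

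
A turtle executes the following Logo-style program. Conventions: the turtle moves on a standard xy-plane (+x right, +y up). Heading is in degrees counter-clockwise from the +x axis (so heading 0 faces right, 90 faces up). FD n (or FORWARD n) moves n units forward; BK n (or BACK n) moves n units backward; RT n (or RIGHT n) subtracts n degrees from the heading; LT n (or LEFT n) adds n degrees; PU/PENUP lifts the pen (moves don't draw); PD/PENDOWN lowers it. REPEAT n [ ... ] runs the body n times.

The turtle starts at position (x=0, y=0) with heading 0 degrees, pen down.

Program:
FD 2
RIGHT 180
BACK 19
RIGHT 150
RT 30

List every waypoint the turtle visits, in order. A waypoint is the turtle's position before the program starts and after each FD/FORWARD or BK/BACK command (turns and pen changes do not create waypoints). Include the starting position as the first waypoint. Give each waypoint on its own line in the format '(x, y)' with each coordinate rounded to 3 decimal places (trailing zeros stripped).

Answer: (0, 0)
(2, 0)
(21, 0)

Derivation:
Executing turtle program step by step:
Start: pos=(0,0), heading=0, pen down
FD 2: (0,0) -> (2,0) [heading=0, draw]
RT 180: heading 0 -> 180
BK 19: (2,0) -> (21,0) [heading=180, draw]
RT 150: heading 180 -> 30
RT 30: heading 30 -> 0
Final: pos=(21,0), heading=0, 2 segment(s) drawn
Waypoints (3 total):
(0, 0)
(2, 0)
(21, 0)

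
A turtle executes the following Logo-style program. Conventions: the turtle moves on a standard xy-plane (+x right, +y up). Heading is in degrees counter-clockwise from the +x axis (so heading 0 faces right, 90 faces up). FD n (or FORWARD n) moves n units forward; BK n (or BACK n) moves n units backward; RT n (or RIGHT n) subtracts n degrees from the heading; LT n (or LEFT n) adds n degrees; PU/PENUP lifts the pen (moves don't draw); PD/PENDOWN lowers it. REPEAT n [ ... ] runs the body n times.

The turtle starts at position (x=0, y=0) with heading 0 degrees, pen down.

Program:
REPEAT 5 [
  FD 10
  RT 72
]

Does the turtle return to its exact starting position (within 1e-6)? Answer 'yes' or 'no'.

Answer: yes

Derivation:
Executing turtle program step by step:
Start: pos=(0,0), heading=0, pen down
REPEAT 5 [
  -- iteration 1/5 --
  FD 10: (0,0) -> (10,0) [heading=0, draw]
  RT 72: heading 0 -> 288
  -- iteration 2/5 --
  FD 10: (10,0) -> (13.09,-9.511) [heading=288, draw]
  RT 72: heading 288 -> 216
  -- iteration 3/5 --
  FD 10: (13.09,-9.511) -> (5,-15.388) [heading=216, draw]
  RT 72: heading 216 -> 144
  -- iteration 4/5 --
  FD 10: (5,-15.388) -> (-3.09,-9.511) [heading=144, draw]
  RT 72: heading 144 -> 72
  -- iteration 5/5 --
  FD 10: (-3.09,-9.511) -> (0,0) [heading=72, draw]
  RT 72: heading 72 -> 0
]
Final: pos=(0,0), heading=0, 5 segment(s) drawn

Start position: (0, 0)
Final position: (0, 0)
Distance = 0; < 1e-6 -> CLOSED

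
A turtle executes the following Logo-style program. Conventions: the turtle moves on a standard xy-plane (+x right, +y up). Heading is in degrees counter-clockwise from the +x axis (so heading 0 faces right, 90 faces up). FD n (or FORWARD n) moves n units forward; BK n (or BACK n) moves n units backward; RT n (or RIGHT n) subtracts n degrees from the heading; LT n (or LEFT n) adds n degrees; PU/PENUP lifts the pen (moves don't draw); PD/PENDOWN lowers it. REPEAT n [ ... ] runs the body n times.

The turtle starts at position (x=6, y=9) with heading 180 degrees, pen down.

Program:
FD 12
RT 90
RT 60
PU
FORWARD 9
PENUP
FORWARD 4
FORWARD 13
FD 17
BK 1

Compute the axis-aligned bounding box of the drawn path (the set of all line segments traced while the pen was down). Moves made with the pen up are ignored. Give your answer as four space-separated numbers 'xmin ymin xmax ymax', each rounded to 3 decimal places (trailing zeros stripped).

Answer: -6 9 6 9

Derivation:
Executing turtle program step by step:
Start: pos=(6,9), heading=180, pen down
FD 12: (6,9) -> (-6,9) [heading=180, draw]
RT 90: heading 180 -> 90
RT 60: heading 90 -> 30
PU: pen up
FD 9: (-6,9) -> (1.794,13.5) [heading=30, move]
PU: pen up
FD 4: (1.794,13.5) -> (5.258,15.5) [heading=30, move]
FD 13: (5.258,15.5) -> (16.517,22) [heading=30, move]
FD 17: (16.517,22) -> (31.239,30.5) [heading=30, move]
BK 1: (31.239,30.5) -> (30.373,30) [heading=30, move]
Final: pos=(30.373,30), heading=30, 1 segment(s) drawn

Segment endpoints: x in {-6, 6}, y in {9, 9}
xmin=-6, ymin=9, xmax=6, ymax=9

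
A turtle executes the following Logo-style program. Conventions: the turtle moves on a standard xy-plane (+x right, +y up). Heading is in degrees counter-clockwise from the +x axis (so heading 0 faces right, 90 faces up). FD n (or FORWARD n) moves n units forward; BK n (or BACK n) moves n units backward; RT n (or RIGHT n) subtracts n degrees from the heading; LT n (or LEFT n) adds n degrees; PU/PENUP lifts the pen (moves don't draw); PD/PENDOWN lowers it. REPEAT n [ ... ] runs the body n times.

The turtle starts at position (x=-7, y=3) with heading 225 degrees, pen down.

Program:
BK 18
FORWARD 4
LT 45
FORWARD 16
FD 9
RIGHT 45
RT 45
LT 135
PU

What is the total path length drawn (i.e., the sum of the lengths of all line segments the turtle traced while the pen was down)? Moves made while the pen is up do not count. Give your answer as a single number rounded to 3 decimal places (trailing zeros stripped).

Answer: 47

Derivation:
Executing turtle program step by step:
Start: pos=(-7,3), heading=225, pen down
BK 18: (-7,3) -> (5.728,15.728) [heading=225, draw]
FD 4: (5.728,15.728) -> (2.899,12.899) [heading=225, draw]
LT 45: heading 225 -> 270
FD 16: (2.899,12.899) -> (2.899,-3.101) [heading=270, draw]
FD 9: (2.899,-3.101) -> (2.899,-12.101) [heading=270, draw]
RT 45: heading 270 -> 225
RT 45: heading 225 -> 180
LT 135: heading 180 -> 315
PU: pen up
Final: pos=(2.899,-12.101), heading=315, 4 segment(s) drawn

Segment lengths:
  seg 1: (-7,3) -> (5.728,15.728), length = 18
  seg 2: (5.728,15.728) -> (2.899,12.899), length = 4
  seg 3: (2.899,12.899) -> (2.899,-3.101), length = 16
  seg 4: (2.899,-3.101) -> (2.899,-12.101), length = 9
Total = 47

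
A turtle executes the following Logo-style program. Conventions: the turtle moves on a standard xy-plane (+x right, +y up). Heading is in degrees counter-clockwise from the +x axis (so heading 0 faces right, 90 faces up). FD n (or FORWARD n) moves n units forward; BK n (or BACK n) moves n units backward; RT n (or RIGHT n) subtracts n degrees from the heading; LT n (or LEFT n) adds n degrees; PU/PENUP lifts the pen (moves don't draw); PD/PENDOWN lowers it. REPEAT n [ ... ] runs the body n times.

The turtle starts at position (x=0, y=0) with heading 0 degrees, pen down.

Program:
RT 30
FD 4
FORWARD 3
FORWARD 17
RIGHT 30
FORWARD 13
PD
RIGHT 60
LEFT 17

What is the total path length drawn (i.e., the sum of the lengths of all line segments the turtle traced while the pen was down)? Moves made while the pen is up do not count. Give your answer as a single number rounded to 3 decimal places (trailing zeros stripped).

Answer: 37

Derivation:
Executing turtle program step by step:
Start: pos=(0,0), heading=0, pen down
RT 30: heading 0 -> 330
FD 4: (0,0) -> (3.464,-2) [heading=330, draw]
FD 3: (3.464,-2) -> (6.062,-3.5) [heading=330, draw]
FD 17: (6.062,-3.5) -> (20.785,-12) [heading=330, draw]
RT 30: heading 330 -> 300
FD 13: (20.785,-12) -> (27.285,-23.258) [heading=300, draw]
PD: pen down
RT 60: heading 300 -> 240
LT 17: heading 240 -> 257
Final: pos=(27.285,-23.258), heading=257, 4 segment(s) drawn

Segment lengths:
  seg 1: (0,0) -> (3.464,-2), length = 4
  seg 2: (3.464,-2) -> (6.062,-3.5), length = 3
  seg 3: (6.062,-3.5) -> (20.785,-12), length = 17
  seg 4: (20.785,-12) -> (27.285,-23.258), length = 13
Total = 37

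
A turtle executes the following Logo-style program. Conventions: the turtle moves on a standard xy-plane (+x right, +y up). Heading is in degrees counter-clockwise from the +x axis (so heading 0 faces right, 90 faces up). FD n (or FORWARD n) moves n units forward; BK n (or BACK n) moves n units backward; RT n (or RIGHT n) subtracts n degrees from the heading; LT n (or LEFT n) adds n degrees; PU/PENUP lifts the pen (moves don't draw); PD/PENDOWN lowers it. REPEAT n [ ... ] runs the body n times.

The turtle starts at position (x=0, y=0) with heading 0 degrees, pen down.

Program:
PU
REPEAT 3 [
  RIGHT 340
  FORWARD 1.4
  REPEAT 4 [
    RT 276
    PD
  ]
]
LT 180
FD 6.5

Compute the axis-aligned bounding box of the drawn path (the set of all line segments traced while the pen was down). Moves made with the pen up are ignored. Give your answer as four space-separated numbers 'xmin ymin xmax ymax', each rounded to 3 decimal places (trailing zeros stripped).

Executing turtle program step by step:
Start: pos=(0,0), heading=0, pen down
PU: pen up
REPEAT 3 [
  -- iteration 1/3 --
  RT 340: heading 0 -> 20
  FD 1.4: (0,0) -> (1.316,0.479) [heading=20, move]
  REPEAT 4 [
    -- iteration 1/4 --
    RT 276: heading 20 -> 104
    PD: pen down
    -- iteration 2/4 --
    RT 276: heading 104 -> 188
    PD: pen down
    -- iteration 3/4 --
    RT 276: heading 188 -> 272
    PD: pen down
    -- iteration 4/4 --
    RT 276: heading 272 -> 356
    PD: pen down
  ]
  -- iteration 2/3 --
  RT 340: heading 356 -> 16
  FD 1.4: (1.316,0.479) -> (2.661,0.865) [heading=16, draw]
  REPEAT 4 [
    -- iteration 1/4 --
    RT 276: heading 16 -> 100
    PD: pen down
    -- iteration 2/4 --
    RT 276: heading 100 -> 184
    PD: pen down
    -- iteration 3/4 --
    RT 276: heading 184 -> 268
    PD: pen down
    -- iteration 4/4 --
    RT 276: heading 268 -> 352
    PD: pen down
  ]
  -- iteration 3/3 --
  RT 340: heading 352 -> 12
  FD 1.4: (2.661,0.865) -> (4.031,1.156) [heading=12, draw]
  REPEAT 4 [
    -- iteration 1/4 --
    RT 276: heading 12 -> 96
    PD: pen down
    -- iteration 2/4 --
    RT 276: heading 96 -> 180
    PD: pen down
    -- iteration 3/4 --
    RT 276: heading 180 -> 264
    PD: pen down
    -- iteration 4/4 --
    RT 276: heading 264 -> 348
    PD: pen down
  ]
]
LT 180: heading 348 -> 168
FD 6.5: (4.031,1.156) -> (-2.327,2.507) [heading=168, draw]
Final: pos=(-2.327,2.507), heading=168, 3 segment(s) drawn

Segment endpoints: x in {-2.327, 1.316, 2.661, 4.031}, y in {0.479, 0.865, 1.156, 2.507}
xmin=-2.327, ymin=0.479, xmax=4.031, ymax=2.507

Answer: -2.327 0.479 4.031 2.507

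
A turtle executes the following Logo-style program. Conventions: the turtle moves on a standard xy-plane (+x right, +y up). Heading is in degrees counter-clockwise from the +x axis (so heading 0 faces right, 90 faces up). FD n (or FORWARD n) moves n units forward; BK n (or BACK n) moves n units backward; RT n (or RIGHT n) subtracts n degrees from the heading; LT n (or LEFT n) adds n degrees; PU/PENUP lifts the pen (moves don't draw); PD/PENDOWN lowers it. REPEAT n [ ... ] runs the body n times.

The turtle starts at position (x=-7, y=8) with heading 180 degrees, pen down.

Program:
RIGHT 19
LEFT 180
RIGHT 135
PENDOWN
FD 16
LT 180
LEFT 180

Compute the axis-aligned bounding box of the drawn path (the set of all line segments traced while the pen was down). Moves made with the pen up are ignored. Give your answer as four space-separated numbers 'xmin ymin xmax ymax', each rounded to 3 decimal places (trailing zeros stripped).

Executing turtle program step by step:
Start: pos=(-7,8), heading=180, pen down
RT 19: heading 180 -> 161
LT 180: heading 161 -> 341
RT 135: heading 341 -> 206
PD: pen down
FD 16: (-7,8) -> (-21.381,0.986) [heading=206, draw]
LT 180: heading 206 -> 26
LT 180: heading 26 -> 206
Final: pos=(-21.381,0.986), heading=206, 1 segment(s) drawn

Segment endpoints: x in {-21.381, -7}, y in {0.986, 8}
xmin=-21.381, ymin=0.986, xmax=-7, ymax=8

Answer: -21.381 0.986 -7 8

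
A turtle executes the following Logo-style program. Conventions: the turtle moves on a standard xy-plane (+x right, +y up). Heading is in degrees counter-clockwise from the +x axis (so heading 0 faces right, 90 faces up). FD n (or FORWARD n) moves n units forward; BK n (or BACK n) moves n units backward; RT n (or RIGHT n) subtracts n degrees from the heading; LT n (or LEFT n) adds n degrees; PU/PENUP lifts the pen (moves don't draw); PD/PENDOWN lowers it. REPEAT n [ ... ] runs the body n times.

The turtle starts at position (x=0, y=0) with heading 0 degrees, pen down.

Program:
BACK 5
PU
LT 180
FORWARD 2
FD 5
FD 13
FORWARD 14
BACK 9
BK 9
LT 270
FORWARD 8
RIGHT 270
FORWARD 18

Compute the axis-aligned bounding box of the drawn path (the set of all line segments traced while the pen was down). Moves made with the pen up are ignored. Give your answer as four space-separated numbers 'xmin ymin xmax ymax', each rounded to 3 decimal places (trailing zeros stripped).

Executing turtle program step by step:
Start: pos=(0,0), heading=0, pen down
BK 5: (0,0) -> (-5,0) [heading=0, draw]
PU: pen up
LT 180: heading 0 -> 180
FD 2: (-5,0) -> (-7,0) [heading=180, move]
FD 5: (-7,0) -> (-12,0) [heading=180, move]
FD 13: (-12,0) -> (-25,0) [heading=180, move]
FD 14: (-25,0) -> (-39,0) [heading=180, move]
BK 9: (-39,0) -> (-30,0) [heading=180, move]
BK 9: (-30,0) -> (-21,0) [heading=180, move]
LT 270: heading 180 -> 90
FD 8: (-21,0) -> (-21,8) [heading=90, move]
RT 270: heading 90 -> 180
FD 18: (-21,8) -> (-39,8) [heading=180, move]
Final: pos=(-39,8), heading=180, 1 segment(s) drawn

Segment endpoints: x in {-5, 0}, y in {0}
xmin=-5, ymin=0, xmax=0, ymax=0

Answer: -5 0 0 0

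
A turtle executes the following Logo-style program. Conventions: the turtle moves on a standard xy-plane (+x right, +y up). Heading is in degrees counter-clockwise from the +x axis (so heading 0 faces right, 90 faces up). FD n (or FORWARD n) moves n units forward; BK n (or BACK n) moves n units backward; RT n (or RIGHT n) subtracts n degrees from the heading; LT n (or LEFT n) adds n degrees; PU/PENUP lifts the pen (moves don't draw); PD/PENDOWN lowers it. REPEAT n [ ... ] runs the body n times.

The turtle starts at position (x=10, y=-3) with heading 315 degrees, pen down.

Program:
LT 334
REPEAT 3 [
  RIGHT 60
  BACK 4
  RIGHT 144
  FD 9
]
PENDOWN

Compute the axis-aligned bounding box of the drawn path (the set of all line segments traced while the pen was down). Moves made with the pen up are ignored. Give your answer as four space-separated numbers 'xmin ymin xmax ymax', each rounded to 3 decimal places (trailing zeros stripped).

Executing turtle program step by step:
Start: pos=(10,-3), heading=315, pen down
LT 334: heading 315 -> 289
REPEAT 3 [
  -- iteration 1/3 --
  RT 60: heading 289 -> 229
  BK 4: (10,-3) -> (12.624,0.019) [heading=229, draw]
  RT 144: heading 229 -> 85
  FD 9: (12.624,0.019) -> (13.409,8.985) [heading=85, draw]
  -- iteration 2/3 --
  RT 60: heading 85 -> 25
  BK 4: (13.409,8.985) -> (9.783,7.294) [heading=25, draw]
  RT 144: heading 25 -> 241
  FD 9: (9.783,7.294) -> (5.42,-0.577) [heading=241, draw]
  -- iteration 3/3 --
  RT 60: heading 241 -> 181
  BK 4: (5.42,-0.577) -> (9.42,-0.508) [heading=181, draw]
  RT 144: heading 181 -> 37
  FD 9: (9.42,-0.508) -> (16.607,4.909) [heading=37, draw]
]
PD: pen down
Final: pos=(16.607,4.909), heading=37, 6 segment(s) drawn

Segment endpoints: x in {5.42, 9.42, 9.783, 10, 12.624, 13.409, 16.607}, y in {-3, -0.577, -0.508, 0.019, 4.909, 7.294, 8.985}
xmin=5.42, ymin=-3, xmax=16.607, ymax=8.985

Answer: 5.42 -3 16.607 8.985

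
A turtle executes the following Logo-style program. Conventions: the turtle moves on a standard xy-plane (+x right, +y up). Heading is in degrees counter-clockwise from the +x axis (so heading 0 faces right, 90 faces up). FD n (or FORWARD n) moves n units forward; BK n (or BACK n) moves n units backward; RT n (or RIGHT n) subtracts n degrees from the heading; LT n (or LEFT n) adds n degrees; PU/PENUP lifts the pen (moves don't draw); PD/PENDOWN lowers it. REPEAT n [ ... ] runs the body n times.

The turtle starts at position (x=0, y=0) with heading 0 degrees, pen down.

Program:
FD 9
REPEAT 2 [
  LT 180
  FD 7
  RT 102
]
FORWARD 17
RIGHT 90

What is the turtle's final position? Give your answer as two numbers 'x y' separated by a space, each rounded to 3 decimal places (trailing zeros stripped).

Executing turtle program step by step:
Start: pos=(0,0), heading=0, pen down
FD 9: (0,0) -> (9,0) [heading=0, draw]
REPEAT 2 [
  -- iteration 1/2 --
  LT 180: heading 0 -> 180
  FD 7: (9,0) -> (2,0) [heading=180, draw]
  RT 102: heading 180 -> 78
  -- iteration 2/2 --
  LT 180: heading 78 -> 258
  FD 7: (2,0) -> (0.545,-6.847) [heading=258, draw]
  RT 102: heading 258 -> 156
]
FD 17: (0.545,-6.847) -> (-14.986,0.067) [heading=156, draw]
RT 90: heading 156 -> 66
Final: pos=(-14.986,0.067), heading=66, 4 segment(s) drawn

Answer: -14.986 0.067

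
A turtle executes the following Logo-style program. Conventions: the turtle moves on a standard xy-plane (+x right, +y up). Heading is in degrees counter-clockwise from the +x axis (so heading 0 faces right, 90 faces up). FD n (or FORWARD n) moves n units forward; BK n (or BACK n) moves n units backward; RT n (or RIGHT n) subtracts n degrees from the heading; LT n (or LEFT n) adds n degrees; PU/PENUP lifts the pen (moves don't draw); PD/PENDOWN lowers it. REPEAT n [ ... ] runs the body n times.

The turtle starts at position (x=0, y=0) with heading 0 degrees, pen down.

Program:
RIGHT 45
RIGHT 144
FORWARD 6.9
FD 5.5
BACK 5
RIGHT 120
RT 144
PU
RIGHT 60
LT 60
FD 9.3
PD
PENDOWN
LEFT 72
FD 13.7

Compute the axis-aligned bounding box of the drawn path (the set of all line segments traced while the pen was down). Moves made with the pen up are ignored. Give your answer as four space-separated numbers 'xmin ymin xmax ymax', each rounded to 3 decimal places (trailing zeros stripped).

Executing turtle program step by step:
Start: pos=(0,0), heading=0, pen down
RT 45: heading 0 -> 315
RT 144: heading 315 -> 171
FD 6.9: (0,0) -> (-6.815,1.079) [heading=171, draw]
FD 5.5: (-6.815,1.079) -> (-12.247,1.94) [heading=171, draw]
BK 5: (-12.247,1.94) -> (-7.309,1.158) [heading=171, draw]
RT 120: heading 171 -> 51
RT 144: heading 51 -> 267
PU: pen up
RT 60: heading 267 -> 207
LT 60: heading 207 -> 267
FD 9.3: (-7.309,1.158) -> (-7.796,-8.13) [heading=267, move]
PD: pen down
PD: pen down
LT 72: heading 267 -> 339
FD 13.7: (-7.796,-8.13) -> (4.994,-13.039) [heading=339, draw]
Final: pos=(4.994,-13.039), heading=339, 4 segment(s) drawn

Segment endpoints: x in {-12.247, -7.796, -7.309, -6.815, 0, 4.994}, y in {-13.039, -8.13, 0, 1.079, 1.158, 1.94}
xmin=-12.247, ymin=-13.039, xmax=4.994, ymax=1.94

Answer: -12.247 -13.039 4.994 1.94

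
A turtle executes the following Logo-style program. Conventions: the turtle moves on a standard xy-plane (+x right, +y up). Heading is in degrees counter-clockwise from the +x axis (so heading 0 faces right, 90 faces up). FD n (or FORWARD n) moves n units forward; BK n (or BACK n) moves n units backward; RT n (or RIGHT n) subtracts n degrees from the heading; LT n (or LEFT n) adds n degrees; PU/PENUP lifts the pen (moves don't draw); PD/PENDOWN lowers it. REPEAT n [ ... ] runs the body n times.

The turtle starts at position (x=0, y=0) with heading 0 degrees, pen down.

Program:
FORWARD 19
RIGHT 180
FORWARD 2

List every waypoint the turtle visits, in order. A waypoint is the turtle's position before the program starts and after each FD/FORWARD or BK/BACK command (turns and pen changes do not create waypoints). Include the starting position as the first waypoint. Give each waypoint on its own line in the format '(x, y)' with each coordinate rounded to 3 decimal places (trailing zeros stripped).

Answer: (0, 0)
(19, 0)
(17, 0)

Derivation:
Executing turtle program step by step:
Start: pos=(0,0), heading=0, pen down
FD 19: (0,0) -> (19,0) [heading=0, draw]
RT 180: heading 0 -> 180
FD 2: (19,0) -> (17,0) [heading=180, draw]
Final: pos=(17,0), heading=180, 2 segment(s) drawn
Waypoints (3 total):
(0, 0)
(19, 0)
(17, 0)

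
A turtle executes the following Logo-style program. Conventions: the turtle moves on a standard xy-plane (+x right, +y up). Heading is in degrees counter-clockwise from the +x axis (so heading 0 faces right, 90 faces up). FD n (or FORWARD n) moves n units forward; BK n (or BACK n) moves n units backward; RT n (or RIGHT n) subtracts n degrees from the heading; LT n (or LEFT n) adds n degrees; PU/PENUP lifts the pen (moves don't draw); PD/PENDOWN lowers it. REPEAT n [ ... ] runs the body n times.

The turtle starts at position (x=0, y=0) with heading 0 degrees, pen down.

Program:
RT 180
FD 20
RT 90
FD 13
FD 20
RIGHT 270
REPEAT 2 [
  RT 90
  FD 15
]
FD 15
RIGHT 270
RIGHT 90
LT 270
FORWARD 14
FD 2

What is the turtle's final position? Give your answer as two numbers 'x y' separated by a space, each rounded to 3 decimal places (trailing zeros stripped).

Executing turtle program step by step:
Start: pos=(0,0), heading=0, pen down
RT 180: heading 0 -> 180
FD 20: (0,0) -> (-20,0) [heading=180, draw]
RT 90: heading 180 -> 90
FD 13: (-20,0) -> (-20,13) [heading=90, draw]
FD 20: (-20,13) -> (-20,33) [heading=90, draw]
RT 270: heading 90 -> 180
REPEAT 2 [
  -- iteration 1/2 --
  RT 90: heading 180 -> 90
  FD 15: (-20,33) -> (-20,48) [heading=90, draw]
  -- iteration 2/2 --
  RT 90: heading 90 -> 0
  FD 15: (-20,48) -> (-5,48) [heading=0, draw]
]
FD 15: (-5,48) -> (10,48) [heading=0, draw]
RT 270: heading 0 -> 90
RT 90: heading 90 -> 0
LT 270: heading 0 -> 270
FD 14: (10,48) -> (10,34) [heading=270, draw]
FD 2: (10,34) -> (10,32) [heading=270, draw]
Final: pos=(10,32), heading=270, 8 segment(s) drawn

Answer: 10 32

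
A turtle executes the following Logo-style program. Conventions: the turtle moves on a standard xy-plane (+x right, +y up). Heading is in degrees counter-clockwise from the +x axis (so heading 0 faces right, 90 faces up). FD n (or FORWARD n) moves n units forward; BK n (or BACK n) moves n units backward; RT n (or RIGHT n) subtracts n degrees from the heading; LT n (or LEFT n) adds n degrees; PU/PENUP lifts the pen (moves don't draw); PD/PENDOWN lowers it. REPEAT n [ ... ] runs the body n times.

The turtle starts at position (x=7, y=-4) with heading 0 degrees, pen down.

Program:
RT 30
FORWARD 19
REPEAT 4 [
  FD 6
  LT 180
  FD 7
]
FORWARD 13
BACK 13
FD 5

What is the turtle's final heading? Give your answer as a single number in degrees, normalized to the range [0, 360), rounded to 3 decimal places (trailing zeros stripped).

Executing turtle program step by step:
Start: pos=(7,-4), heading=0, pen down
RT 30: heading 0 -> 330
FD 19: (7,-4) -> (23.454,-13.5) [heading=330, draw]
REPEAT 4 [
  -- iteration 1/4 --
  FD 6: (23.454,-13.5) -> (28.651,-16.5) [heading=330, draw]
  LT 180: heading 330 -> 150
  FD 7: (28.651,-16.5) -> (22.588,-13) [heading=150, draw]
  -- iteration 2/4 --
  FD 6: (22.588,-13) -> (17.392,-10) [heading=150, draw]
  LT 180: heading 150 -> 330
  FD 7: (17.392,-10) -> (23.454,-13.5) [heading=330, draw]
  -- iteration 3/4 --
  FD 6: (23.454,-13.5) -> (28.651,-16.5) [heading=330, draw]
  LT 180: heading 330 -> 150
  FD 7: (28.651,-16.5) -> (22.588,-13) [heading=150, draw]
  -- iteration 4/4 --
  FD 6: (22.588,-13) -> (17.392,-10) [heading=150, draw]
  LT 180: heading 150 -> 330
  FD 7: (17.392,-10) -> (23.454,-13.5) [heading=330, draw]
]
FD 13: (23.454,-13.5) -> (34.713,-20) [heading=330, draw]
BK 13: (34.713,-20) -> (23.454,-13.5) [heading=330, draw]
FD 5: (23.454,-13.5) -> (27.785,-16) [heading=330, draw]
Final: pos=(27.785,-16), heading=330, 12 segment(s) drawn

Answer: 330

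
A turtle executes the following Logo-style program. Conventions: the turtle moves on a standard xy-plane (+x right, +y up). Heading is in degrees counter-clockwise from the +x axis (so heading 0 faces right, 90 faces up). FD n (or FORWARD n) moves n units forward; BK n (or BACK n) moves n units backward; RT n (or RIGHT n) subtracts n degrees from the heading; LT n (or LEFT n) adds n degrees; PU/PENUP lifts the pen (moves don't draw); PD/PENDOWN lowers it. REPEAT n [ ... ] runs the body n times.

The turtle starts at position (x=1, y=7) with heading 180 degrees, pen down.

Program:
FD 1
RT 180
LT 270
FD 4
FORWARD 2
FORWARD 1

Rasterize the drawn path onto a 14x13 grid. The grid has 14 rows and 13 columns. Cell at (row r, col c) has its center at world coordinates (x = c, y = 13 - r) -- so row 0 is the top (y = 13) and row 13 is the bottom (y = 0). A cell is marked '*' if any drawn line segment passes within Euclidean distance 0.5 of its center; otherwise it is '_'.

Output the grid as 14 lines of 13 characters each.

Answer: _____________
_____________
_____________
_____________
_____________
_____________
**___________
*____________
*____________
*____________
*____________
*____________
*____________
*____________

Derivation:
Segment 0: (1,7) -> (0,7)
Segment 1: (0,7) -> (-0,3)
Segment 2: (-0,3) -> (-0,1)
Segment 3: (-0,1) -> (-0,0)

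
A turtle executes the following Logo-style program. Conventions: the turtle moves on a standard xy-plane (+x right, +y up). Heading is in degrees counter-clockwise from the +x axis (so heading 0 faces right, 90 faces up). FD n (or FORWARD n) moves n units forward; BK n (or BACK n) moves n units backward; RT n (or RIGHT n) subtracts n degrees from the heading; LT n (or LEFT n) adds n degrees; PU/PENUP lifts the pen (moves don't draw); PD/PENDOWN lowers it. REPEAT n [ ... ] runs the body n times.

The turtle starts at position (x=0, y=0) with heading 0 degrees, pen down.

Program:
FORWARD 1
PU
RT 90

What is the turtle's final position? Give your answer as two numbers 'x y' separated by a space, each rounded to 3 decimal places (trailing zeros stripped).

Executing turtle program step by step:
Start: pos=(0,0), heading=0, pen down
FD 1: (0,0) -> (1,0) [heading=0, draw]
PU: pen up
RT 90: heading 0 -> 270
Final: pos=(1,0), heading=270, 1 segment(s) drawn

Answer: 1 0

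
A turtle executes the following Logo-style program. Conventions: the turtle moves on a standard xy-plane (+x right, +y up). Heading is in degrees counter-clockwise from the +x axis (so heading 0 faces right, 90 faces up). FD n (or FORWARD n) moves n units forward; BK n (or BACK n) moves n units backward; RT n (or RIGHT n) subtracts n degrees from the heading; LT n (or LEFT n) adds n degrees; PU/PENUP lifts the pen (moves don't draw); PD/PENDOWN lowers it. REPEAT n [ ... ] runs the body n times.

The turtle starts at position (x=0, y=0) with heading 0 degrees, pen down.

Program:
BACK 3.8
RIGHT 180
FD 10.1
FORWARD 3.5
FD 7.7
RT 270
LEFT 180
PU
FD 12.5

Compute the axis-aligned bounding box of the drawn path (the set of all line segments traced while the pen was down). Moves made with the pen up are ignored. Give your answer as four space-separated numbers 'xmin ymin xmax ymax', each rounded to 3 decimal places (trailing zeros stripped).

Answer: -25.1 0 0 0

Derivation:
Executing turtle program step by step:
Start: pos=(0,0), heading=0, pen down
BK 3.8: (0,0) -> (-3.8,0) [heading=0, draw]
RT 180: heading 0 -> 180
FD 10.1: (-3.8,0) -> (-13.9,0) [heading=180, draw]
FD 3.5: (-13.9,0) -> (-17.4,0) [heading=180, draw]
FD 7.7: (-17.4,0) -> (-25.1,0) [heading=180, draw]
RT 270: heading 180 -> 270
LT 180: heading 270 -> 90
PU: pen up
FD 12.5: (-25.1,0) -> (-25.1,12.5) [heading=90, move]
Final: pos=(-25.1,12.5), heading=90, 4 segment(s) drawn

Segment endpoints: x in {-25.1, -17.4, -13.9, -3.8, 0}, y in {0, 0, 0, 0}
xmin=-25.1, ymin=0, xmax=0, ymax=0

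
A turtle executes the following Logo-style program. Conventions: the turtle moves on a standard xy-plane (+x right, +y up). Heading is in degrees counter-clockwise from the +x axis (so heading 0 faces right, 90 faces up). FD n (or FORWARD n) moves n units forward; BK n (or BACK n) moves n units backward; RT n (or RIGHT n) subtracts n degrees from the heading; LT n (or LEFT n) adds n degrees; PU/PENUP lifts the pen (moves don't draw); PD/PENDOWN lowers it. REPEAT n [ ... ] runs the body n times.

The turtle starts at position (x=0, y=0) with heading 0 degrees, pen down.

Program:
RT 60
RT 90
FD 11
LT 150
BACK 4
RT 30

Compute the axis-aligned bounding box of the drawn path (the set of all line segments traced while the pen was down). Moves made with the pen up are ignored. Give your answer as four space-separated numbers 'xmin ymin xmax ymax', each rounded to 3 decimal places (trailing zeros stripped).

Executing turtle program step by step:
Start: pos=(0,0), heading=0, pen down
RT 60: heading 0 -> 300
RT 90: heading 300 -> 210
FD 11: (0,0) -> (-9.526,-5.5) [heading=210, draw]
LT 150: heading 210 -> 0
BK 4: (-9.526,-5.5) -> (-13.526,-5.5) [heading=0, draw]
RT 30: heading 0 -> 330
Final: pos=(-13.526,-5.5), heading=330, 2 segment(s) drawn

Segment endpoints: x in {-13.526, -9.526, 0}, y in {-5.5, 0}
xmin=-13.526, ymin=-5.5, xmax=0, ymax=0

Answer: -13.526 -5.5 0 0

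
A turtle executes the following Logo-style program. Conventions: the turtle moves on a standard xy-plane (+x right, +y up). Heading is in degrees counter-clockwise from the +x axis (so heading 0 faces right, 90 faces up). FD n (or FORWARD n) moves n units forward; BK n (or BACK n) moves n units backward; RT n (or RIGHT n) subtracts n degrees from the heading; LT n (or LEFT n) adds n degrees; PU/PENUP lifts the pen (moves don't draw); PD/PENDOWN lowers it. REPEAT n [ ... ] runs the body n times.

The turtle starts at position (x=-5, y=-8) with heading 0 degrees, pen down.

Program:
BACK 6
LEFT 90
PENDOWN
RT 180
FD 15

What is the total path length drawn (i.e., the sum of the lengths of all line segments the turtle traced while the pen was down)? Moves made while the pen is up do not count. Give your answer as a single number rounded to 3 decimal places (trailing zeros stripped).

Executing turtle program step by step:
Start: pos=(-5,-8), heading=0, pen down
BK 6: (-5,-8) -> (-11,-8) [heading=0, draw]
LT 90: heading 0 -> 90
PD: pen down
RT 180: heading 90 -> 270
FD 15: (-11,-8) -> (-11,-23) [heading=270, draw]
Final: pos=(-11,-23), heading=270, 2 segment(s) drawn

Segment lengths:
  seg 1: (-5,-8) -> (-11,-8), length = 6
  seg 2: (-11,-8) -> (-11,-23), length = 15
Total = 21

Answer: 21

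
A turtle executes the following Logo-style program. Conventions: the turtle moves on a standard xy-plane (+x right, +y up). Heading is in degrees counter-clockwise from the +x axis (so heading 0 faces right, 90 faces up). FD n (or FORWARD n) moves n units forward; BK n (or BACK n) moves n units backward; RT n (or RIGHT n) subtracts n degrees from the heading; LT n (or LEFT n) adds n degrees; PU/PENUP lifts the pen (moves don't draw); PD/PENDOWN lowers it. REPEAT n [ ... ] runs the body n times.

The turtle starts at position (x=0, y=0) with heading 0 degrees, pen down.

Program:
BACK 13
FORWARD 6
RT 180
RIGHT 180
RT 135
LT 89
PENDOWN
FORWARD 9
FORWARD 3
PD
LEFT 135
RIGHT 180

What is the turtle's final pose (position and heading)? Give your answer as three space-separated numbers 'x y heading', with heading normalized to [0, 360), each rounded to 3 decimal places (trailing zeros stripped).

Answer: 1.336 -8.632 269

Derivation:
Executing turtle program step by step:
Start: pos=(0,0), heading=0, pen down
BK 13: (0,0) -> (-13,0) [heading=0, draw]
FD 6: (-13,0) -> (-7,0) [heading=0, draw]
RT 180: heading 0 -> 180
RT 180: heading 180 -> 0
RT 135: heading 0 -> 225
LT 89: heading 225 -> 314
PD: pen down
FD 9: (-7,0) -> (-0.748,-6.474) [heading=314, draw]
FD 3: (-0.748,-6.474) -> (1.336,-8.632) [heading=314, draw]
PD: pen down
LT 135: heading 314 -> 89
RT 180: heading 89 -> 269
Final: pos=(1.336,-8.632), heading=269, 4 segment(s) drawn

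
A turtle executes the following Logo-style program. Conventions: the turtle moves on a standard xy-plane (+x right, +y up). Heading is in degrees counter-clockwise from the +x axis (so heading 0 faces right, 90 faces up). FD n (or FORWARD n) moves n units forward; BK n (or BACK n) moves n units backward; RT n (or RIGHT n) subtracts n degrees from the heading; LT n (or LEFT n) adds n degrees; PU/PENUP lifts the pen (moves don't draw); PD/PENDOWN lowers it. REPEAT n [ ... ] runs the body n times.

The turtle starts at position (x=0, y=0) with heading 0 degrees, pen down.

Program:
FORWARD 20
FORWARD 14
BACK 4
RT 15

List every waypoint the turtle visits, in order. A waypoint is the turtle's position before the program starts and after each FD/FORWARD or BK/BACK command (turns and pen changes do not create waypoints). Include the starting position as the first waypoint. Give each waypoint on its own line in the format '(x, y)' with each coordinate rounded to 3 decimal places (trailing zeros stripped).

Answer: (0, 0)
(20, 0)
(34, 0)
(30, 0)

Derivation:
Executing turtle program step by step:
Start: pos=(0,0), heading=0, pen down
FD 20: (0,0) -> (20,0) [heading=0, draw]
FD 14: (20,0) -> (34,0) [heading=0, draw]
BK 4: (34,0) -> (30,0) [heading=0, draw]
RT 15: heading 0 -> 345
Final: pos=(30,0), heading=345, 3 segment(s) drawn
Waypoints (4 total):
(0, 0)
(20, 0)
(34, 0)
(30, 0)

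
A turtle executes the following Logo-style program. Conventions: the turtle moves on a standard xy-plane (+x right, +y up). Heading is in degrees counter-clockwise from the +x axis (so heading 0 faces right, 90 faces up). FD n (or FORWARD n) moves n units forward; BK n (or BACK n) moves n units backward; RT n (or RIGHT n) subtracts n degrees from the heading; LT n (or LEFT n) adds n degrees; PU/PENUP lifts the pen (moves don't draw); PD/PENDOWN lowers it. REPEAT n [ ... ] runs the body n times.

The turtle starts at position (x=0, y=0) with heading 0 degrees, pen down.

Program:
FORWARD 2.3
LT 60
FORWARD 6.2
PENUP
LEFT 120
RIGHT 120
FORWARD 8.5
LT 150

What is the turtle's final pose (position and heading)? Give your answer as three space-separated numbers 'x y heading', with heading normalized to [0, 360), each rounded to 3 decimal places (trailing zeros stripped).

Executing turtle program step by step:
Start: pos=(0,0), heading=0, pen down
FD 2.3: (0,0) -> (2.3,0) [heading=0, draw]
LT 60: heading 0 -> 60
FD 6.2: (2.3,0) -> (5.4,5.369) [heading=60, draw]
PU: pen up
LT 120: heading 60 -> 180
RT 120: heading 180 -> 60
FD 8.5: (5.4,5.369) -> (9.65,12.731) [heading=60, move]
LT 150: heading 60 -> 210
Final: pos=(9.65,12.731), heading=210, 2 segment(s) drawn

Answer: 9.65 12.731 210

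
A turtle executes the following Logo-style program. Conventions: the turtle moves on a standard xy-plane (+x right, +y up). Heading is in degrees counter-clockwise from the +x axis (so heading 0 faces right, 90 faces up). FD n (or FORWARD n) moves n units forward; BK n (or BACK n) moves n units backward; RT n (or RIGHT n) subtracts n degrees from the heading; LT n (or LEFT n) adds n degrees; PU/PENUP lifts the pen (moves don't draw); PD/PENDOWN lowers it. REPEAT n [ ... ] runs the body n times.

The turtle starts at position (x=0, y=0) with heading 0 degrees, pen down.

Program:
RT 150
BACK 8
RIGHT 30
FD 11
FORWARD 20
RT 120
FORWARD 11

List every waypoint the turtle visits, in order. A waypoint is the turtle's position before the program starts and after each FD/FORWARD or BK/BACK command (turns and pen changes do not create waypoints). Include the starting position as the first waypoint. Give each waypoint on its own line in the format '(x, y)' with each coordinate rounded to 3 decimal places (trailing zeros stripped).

Answer: (0, 0)
(6.928, 4)
(-4.072, 4)
(-24.072, 4)
(-18.572, 13.526)

Derivation:
Executing turtle program step by step:
Start: pos=(0,0), heading=0, pen down
RT 150: heading 0 -> 210
BK 8: (0,0) -> (6.928,4) [heading=210, draw]
RT 30: heading 210 -> 180
FD 11: (6.928,4) -> (-4.072,4) [heading=180, draw]
FD 20: (-4.072,4) -> (-24.072,4) [heading=180, draw]
RT 120: heading 180 -> 60
FD 11: (-24.072,4) -> (-18.572,13.526) [heading=60, draw]
Final: pos=(-18.572,13.526), heading=60, 4 segment(s) drawn
Waypoints (5 total):
(0, 0)
(6.928, 4)
(-4.072, 4)
(-24.072, 4)
(-18.572, 13.526)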